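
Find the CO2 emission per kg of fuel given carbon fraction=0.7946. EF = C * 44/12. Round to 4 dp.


EF = C_frac * (M_CO2 / M_C)
EF = 0.7946 * (44/12)
EF = 0.7946 * 3.666667 = 2.9135 kg_CO2/kg_fuel


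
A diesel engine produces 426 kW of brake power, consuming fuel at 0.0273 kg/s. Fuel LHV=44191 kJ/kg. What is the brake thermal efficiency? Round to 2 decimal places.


eta_BTE = (BP / (mf * LHV)) * 100
Denominator = 0.0273 * 44191 = 1206.4143 kW
eta_BTE = (426 / 1206.4143) * 100 = 35.31%


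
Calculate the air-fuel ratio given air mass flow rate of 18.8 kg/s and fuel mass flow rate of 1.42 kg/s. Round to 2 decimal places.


AFR = m_air / m_fuel
AFR = 18.8 / 1.42 = 13.24


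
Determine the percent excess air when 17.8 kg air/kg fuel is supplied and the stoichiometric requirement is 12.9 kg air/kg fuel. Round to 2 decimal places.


Excess air = actual - stoichiometric = 17.8 - 12.9 = 4.90 kg/kg fuel
Excess air % = (excess / stoich) * 100 = (4.90 / 12.9) * 100 = 37.98%


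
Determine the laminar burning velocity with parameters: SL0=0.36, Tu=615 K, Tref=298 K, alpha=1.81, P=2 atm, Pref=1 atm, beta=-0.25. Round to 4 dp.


SL = SL0 * (Tu/Tref)^alpha * (P/Pref)^beta
T ratio = 615/298 = 2.06375839
(T ratio)^alpha = 2.06375839^1.81 = 3.711355
(P/Pref)^beta = 2^(-0.25) = 0.840896
SL = 0.36 * 3.711355 * 0.840896 = 1.1235 m/s


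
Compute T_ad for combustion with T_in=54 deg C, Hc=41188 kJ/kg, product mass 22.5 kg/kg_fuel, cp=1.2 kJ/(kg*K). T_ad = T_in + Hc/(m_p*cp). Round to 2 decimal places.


T_ad = T_in + Hc / (m_p * cp)
Denominator = 22.5 * 1.2 = 27.0000
Temperature rise = 41188 / 27.0000 = 1525.48 K
T_ad = 54 + 1525.48 = 1579.48 deg C


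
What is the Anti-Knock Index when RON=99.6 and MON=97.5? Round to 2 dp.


AKI = (RON + MON) / 2
AKI = (99.6 + 97.5) / 2
AKI = 197.1 / 2 = 98.55


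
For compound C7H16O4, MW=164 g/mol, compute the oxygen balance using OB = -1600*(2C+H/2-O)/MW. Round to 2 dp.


OB = -1600 * (2C + H/2 - O) / MW
Inner = 2*7 + 16/2 - 4 = 18.00
OB = -1600 * 18.00 / 164 = -175.61%


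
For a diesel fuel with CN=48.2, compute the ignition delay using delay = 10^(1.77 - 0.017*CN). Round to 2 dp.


delay = 10^(1.77 - 0.017*CN)
Exponent = 1.77 - 0.017*48.2 = 0.9506
delay = 10^0.9506 = 8.92 ms


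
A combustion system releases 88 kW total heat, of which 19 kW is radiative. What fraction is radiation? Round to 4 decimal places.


f_rad = Q_rad / Q_total
f_rad = 19 / 88 = 0.2159


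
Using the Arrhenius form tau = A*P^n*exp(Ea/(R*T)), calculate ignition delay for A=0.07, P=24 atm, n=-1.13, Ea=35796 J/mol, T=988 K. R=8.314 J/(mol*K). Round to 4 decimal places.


tau = A * P^n * exp(Ea/(R*T))
P^n = 24^(-1.13) = 0.02756521
Ea/(R*T) = 35796/(8.314*988) = 4.357802
exp(Ea/(R*T)) = 78.085346
tau = 0.07 * 0.02756521 * 78.085346 = 0.1507 ms


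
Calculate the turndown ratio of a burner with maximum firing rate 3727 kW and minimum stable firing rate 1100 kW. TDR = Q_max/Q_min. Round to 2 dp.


TDR = Q_max / Q_min
TDR = 3727 / 1100 = 3.39


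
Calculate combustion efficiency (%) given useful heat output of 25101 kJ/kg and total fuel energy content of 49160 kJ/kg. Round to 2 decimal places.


Efficiency = (Q_useful / Q_fuel) * 100
Efficiency = (25101 / 49160) * 100
Efficiency = 0.5106 * 100 = 51.06%


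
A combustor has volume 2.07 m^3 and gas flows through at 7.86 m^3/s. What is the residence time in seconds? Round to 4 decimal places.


tau = V / Q_flow
tau = 2.07 / 7.86 = 0.2634 s


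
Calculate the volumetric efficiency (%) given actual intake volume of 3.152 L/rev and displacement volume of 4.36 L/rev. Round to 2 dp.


eta_v = (V_actual / V_disp) * 100
Ratio = 3.152 / 4.36 = 0.7229
eta_v = 0.7229 * 100 = 72.29%


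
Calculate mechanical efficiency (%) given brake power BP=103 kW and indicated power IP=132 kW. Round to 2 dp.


eta_mech = (BP / IP) * 100
Ratio = 103 / 132 = 0.7803
eta_mech = 0.7803 * 100 = 78.03%


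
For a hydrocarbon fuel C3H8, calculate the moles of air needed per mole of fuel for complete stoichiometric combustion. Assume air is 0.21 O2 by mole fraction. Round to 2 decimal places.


Balanced combustion: C3H8 + 5 O2 -> 3 CO2 + 4 H2O
O2 needed = C + H/4 = 3 + 8/4 = 5.00 moles
Air moles = O2 / 0.21 = 5.00 / 0.21 = 23.81 moles air


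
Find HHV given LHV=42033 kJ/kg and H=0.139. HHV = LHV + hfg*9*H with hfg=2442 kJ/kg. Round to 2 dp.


HHV = LHV + hfg * 9 * H
Water addition = 2442 * 9 * 0.139 = 3054.942 kJ/kg
HHV = 42033 + 3054.942 = 45087.94 kJ/kg


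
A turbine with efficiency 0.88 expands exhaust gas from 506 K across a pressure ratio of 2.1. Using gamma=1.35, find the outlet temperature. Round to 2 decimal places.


T_out = T_in * (1 - eta * (1 - PR^(-(gamma-1)/gamma)))
Exponent = -(1.35-1)/1.35 = -0.25925926
PR^exp = 2.1^(-0.25925926) = 0.82501466
Factor = 1 - 0.88*(1 - 0.82501466) = 0.84601290
T_out = 506 * 0.84601290 = 428.08 K


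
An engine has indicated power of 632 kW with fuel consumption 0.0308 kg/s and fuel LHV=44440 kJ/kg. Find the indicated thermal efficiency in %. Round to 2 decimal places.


eta_ith = (IP / (mf * LHV)) * 100
Denominator = 0.0308 * 44440 = 1368.7520 kW
eta_ith = (632 / 1368.7520) * 100 = 46.17%


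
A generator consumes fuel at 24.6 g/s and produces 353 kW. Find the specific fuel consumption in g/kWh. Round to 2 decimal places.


SFC = (mf / BP) * 3600
Rate = 24.6 / 353 = 0.069688 g/(s*kW)
SFC = 0.069688 * 3600 = 250.88 g/kWh


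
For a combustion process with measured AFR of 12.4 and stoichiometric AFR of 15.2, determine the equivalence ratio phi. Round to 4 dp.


phi = AFR_stoich / AFR_actual
phi = 15.2 / 12.4 = 1.2258


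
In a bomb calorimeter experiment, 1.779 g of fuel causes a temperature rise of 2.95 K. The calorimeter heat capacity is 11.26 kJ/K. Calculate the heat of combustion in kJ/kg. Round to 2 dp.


Hc = C_cal * delta_T / m_fuel
Q_released = 11.26 * 2.95 = 33.2170 kJ
m_fuel = 1.779 g = 1.779/1000 kg = 0.001779 kg
Hc = 33.2170 / 0.001779 = 18671.73 kJ/kg


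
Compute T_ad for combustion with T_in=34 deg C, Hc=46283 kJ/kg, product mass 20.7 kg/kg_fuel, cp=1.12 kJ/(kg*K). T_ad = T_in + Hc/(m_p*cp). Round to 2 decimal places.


T_ad = T_in + Hc / (m_p * cp)
Denominator = 20.7 * 1.12 = 23.1840
Temperature rise = 46283 / 23.1840 = 1996.33 K
T_ad = 34 + 1996.33 = 2030.33 deg C


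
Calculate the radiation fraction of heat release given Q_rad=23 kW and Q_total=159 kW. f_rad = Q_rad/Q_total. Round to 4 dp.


f_rad = Q_rad / Q_total
f_rad = 23 / 159 = 0.1447


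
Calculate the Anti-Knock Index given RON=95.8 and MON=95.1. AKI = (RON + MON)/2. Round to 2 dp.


AKI = (RON + MON) / 2
AKI = (95.8 + 95.1) / 2
AKI = 190.9 / 2 = 95.45


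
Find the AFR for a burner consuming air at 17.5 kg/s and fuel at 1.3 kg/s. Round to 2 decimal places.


AFR = m_air / m_fuel
AFR = 17.5 / 1.3 = 13.46


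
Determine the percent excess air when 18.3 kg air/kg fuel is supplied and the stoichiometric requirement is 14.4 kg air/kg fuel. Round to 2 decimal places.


Excess air = actual - stoichiometric = 18.3 - 14.4 = 3.90 kg/kg fuel
Excess air % = (excess / stoich) * 100 = (3.90 / 14.4) * 100 = 27.08%


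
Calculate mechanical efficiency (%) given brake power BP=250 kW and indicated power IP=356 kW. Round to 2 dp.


eta_mech = (BP / IP) * 100
Ratio = 250 / 356 = 0.7022
eta_mech = 0.7022 * 100 = 70.22%


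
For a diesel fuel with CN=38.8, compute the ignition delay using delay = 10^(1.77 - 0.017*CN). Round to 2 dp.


delay = 10^(1.77 - 0.017*CN)
Exponent = 1.77 - 0.017*38.8 = 1.1104
delay = 10^1.1104 = 12.89 ms


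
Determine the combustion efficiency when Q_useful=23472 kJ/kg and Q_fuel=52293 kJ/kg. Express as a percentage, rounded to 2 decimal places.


Efficiency = (Q_useful / Q_fuel) * 100
Efficiency = (23472 / 52293) * 100
Efficiency = 0.4489 * 100 = 44.89%


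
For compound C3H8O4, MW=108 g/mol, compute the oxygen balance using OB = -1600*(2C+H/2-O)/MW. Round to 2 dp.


OB = -1600 * (2C + H/2 - O) / MW
Inner = 2*3 + 8/2 - 4 = 6.00
OB = -1600 * 6.00 / 108 = -88.89%


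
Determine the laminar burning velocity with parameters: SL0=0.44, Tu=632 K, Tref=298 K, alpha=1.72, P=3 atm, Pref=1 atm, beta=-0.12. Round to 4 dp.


SL = SL0 * (Tu/Tref)^alpha * (P/Pref)^beta
T ratio = 632/298 = 2.12080537
(T ratio)^alpha = 2.12080537^1.72 = 3.644025
(P/Pref)^beta = 3^(-0.12) = 0.876487
SL = 0.44 * 3.644025 * 0.876487 = 1.4053 m/s


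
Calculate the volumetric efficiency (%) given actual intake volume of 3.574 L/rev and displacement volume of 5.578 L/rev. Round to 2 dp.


eta_v = (V_actual / V_disp) * 100
Ratio = 3.574 / 5.578 = 0.6407
eta_v = 0.6407 * 100 = 64.07%


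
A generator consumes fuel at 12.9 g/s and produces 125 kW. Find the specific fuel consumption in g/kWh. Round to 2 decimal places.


SFC = (mf / BP) * 3600
Rate = 12.9 / 125 = 0.103200 g/(s*kW)
SFC = 0.103200 * 3600 = 371.52 g/kWh


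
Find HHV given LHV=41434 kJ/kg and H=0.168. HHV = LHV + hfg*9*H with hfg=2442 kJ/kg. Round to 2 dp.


HHV = LHV + hfg * 9 * H
Water addition = 2442 * 9 * 0.168 = 3692.304 kJ/kg
HHV = 41434 + 3692.304 = 45126.30 kJ/kg


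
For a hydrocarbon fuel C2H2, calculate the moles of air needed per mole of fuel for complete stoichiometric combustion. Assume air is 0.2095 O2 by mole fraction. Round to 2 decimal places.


Balanced combustion: C2H2 + 2.5 O2 -> 2 CO2 + 1 H2O
O2 needed = C + H/4 = 2 + 2/4 = 2.50 moles
Air moles = O2 / 0.2095 = 2.50 / 0.2095 = 11.93 moles air


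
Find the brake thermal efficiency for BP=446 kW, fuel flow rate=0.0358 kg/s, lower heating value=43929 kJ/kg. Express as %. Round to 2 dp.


eta_BTE = (BP / (mf * LHV)) * 100
Denominator = 0.0358 * 43929 = 1572.6582 kW
eta_BTE = (446 / 1572.6582) * 100 = 28.36%


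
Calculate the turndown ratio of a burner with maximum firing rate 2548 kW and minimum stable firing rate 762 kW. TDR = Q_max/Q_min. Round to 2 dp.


TDR = Q_max / Q_min
TDR = 2548 / 762 = 3.34


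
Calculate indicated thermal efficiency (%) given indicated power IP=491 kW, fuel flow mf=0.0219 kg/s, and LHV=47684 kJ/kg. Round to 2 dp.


eta_ith = (IP / (mf * LHV)) * 100
Denominator = 0.0219 * 47684 = 1044.2796 kW
eta_ith = (491 / 1044.2796) * 100 = 47.02%


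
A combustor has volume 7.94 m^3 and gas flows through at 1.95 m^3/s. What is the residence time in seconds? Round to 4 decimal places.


tau = V / Q_flow
tau = 7.94 / 1.95 = 4.0718 s


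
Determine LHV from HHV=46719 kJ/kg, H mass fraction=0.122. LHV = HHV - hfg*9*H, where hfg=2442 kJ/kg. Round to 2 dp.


LHV = HHV - hfg * 9 * H
Water correction = 2442 * 9 * 0.122 = 2681.316 kJ/kg
LHV = 46719 - 2681.316 = 44037.68 kJ/kg


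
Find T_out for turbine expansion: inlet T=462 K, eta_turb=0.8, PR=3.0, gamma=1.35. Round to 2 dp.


T_out = T_in * (1 - eta * (1 - PR^(-(gamma-1)/gamma)))
Exponent = -(1.35-1)/1.35 = -0.25925926
PR^exp = 3.0^(-0.25925926) = 0.75214556
Factor = 1 - 0.8*(1 - 0.75214556) = 0.80171645
T_out = 462 * 0.80171645 = 370.39 K


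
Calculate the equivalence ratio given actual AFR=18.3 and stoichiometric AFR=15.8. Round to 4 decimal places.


phi = AFR_stoich / AFR_actual
phi = 15.8 / 18.3 = 0.8634


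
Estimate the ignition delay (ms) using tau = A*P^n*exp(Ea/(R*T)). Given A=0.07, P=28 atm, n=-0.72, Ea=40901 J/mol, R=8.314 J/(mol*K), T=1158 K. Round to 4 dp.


tau = A * P^n * exp(Ea/(R*T))
P^n = 28^(-0.72) = 0.09079171
Ea/(R*T) = 40901/(8.314*1158) = 4.248302
exp(Ea/(R*T)) = 69.986450
tau = 0.07 * 0.09079171 * 69.986450 = 0.4448 ms


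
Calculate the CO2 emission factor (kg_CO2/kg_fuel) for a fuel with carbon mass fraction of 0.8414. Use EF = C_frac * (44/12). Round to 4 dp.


EF = C_frac * (M_CO2 / M_C)
EF = 0.8414 * (44/12)
EF = 0.8414 * 3.666667 = 3.0851 kg_CO2/kg_fuel


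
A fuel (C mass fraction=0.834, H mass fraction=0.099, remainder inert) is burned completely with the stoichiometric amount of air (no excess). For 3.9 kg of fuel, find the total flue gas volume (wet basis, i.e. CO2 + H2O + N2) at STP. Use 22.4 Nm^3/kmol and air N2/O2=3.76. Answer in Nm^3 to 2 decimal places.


Per kg fuel: CO2 = (C/12 kmol)*22.4 = (0.834/12)*22.4 = 1.55680 Nm^3
Per kg fuel: H2O = (H/2 kmol)*22.4 = (0.099/2)*22.4 = 1.10880 Nm^3
O2 needed per kg fuel = C/12 + H/4 = 0.834/12 + 0.099/4 = 0.09425000 kmol
Per kg fuel: N2 = O2*3.76*22.4 = 0.09425000*3.76*22.4 = 7.93811 Nm^3
Total per kg = 1.55680 + 1.10880 + 7.93811 = 10.60371 Nm^3
Total = 10.60371 * 3.9 = 41.35 Nm^3


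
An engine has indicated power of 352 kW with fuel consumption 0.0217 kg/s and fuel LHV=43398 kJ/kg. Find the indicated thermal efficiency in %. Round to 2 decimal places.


eta_ith = (IP / (mf * LHV)) * 100
Denominator = 0.0217 * 43398 = 941.7366 kW
eta_ith = (352 / 941.7366) * 100 = 37.38%


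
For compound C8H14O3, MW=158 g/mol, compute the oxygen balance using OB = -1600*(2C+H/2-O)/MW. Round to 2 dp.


OB = -1600 * (2C + H/2 - O) / MW
Inner = 2*8 + 14/2 - 3 = 20.00
OB = -1600 * 20.00 / 158 = -202.53%


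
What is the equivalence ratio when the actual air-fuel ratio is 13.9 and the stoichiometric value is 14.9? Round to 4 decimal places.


phi = AFR_stoich / AFR_actual
phi = 14.9 / 13.9 = 1.0719


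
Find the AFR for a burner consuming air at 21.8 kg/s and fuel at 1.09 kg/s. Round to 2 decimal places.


AFR = m_air / m_fuel
AFR = 21.8 / 1.09 = 20.00


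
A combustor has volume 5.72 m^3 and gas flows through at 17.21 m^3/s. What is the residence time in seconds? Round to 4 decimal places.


tau = V / Q_flow
tau = 5.72 / 17.21 = 0.3324 s


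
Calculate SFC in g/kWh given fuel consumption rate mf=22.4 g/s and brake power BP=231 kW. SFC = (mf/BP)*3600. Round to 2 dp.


SFC = (mf / BP) * 3600
Rate = 22.4 / 231 = 0.096970 g/(s*kW)
SFC = 0.096970 * 3600 = 349.09 g/kWh


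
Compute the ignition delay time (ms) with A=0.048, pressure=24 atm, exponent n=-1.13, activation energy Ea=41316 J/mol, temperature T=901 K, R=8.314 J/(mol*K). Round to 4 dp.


tau = A * P^n * exp(Ea/(R*T))
P^n = 24^(-1.13) = 0.02756521
Ea/(R*T) = 41316/(8.314*901) = 5.515482
exp(Ea/(R*T)) = 248.509686
tau = 0.048 * 0.02756521 * 248.509686 = 0.3288 ms


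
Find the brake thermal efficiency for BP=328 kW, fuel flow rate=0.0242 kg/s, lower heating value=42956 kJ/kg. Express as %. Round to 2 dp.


eta_BTE = (BP / (mf * LHV)) * 100
Denominator = 0.0242 * 42956 = 1039.5352 kW
eta_BTE = (328 / 1039.5352) * 100 = 31.55%


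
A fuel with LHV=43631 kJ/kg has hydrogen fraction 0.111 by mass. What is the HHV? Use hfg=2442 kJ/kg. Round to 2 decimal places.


HHV = LHV + hfg * 9 * H
Water addition = 2442 * 9 * 0.111 = 2439.558 kJ/kg
HHV = 43631 + 2439.558 = 46070.56 kJ/kg


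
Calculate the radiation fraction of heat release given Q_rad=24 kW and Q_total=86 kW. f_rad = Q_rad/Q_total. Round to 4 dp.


f_rad = Q_rad / Q_total
f_rad = 24 / 86 = 0.2791


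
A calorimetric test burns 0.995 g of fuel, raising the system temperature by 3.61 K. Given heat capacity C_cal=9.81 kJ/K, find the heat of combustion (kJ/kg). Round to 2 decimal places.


Hc = C_cal * delta_T / m_fuel
Q_released = 9.81 * 3.61 = 35.4141 kJ
m_fuel = 0.995 g = 0.995/1000 kg = 0.000995 kg
Hc = 35.4141 / 0.000995 = 35592.06 kJ/kg


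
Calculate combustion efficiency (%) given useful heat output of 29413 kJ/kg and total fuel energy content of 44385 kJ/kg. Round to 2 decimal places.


Efficiency = (Q_useful / Q_fuel) * 100
Efficiency = (29413 / 44385) * 100
Efficiency = 0.6627 * 100 = 66.27%


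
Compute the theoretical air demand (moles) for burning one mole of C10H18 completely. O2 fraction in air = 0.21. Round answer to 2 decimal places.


Balanced combustion: C10H18 + 14.5 O2 -> 10 CO2 + 9 H2O
O2 needed = C + H/4 = 10 + 18/4 = 14.50 moles
Air moles = O2 / 0.21 = 14.50 / 0.21 = 69.05 moles air


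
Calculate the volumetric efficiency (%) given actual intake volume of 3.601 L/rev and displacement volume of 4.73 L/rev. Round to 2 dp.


eta_v = (V_actual / V_disp) * 100
Ratio = 3.601 / 4.73 = 0.7613
eta_v = 0.7613 * 100 = 76.13%


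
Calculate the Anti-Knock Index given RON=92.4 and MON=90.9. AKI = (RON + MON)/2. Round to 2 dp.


AKI = (RON + MON) / 2
AKI = (92.4 + 90.9) / 2
AKI = 183.3 / 2 = 91.65


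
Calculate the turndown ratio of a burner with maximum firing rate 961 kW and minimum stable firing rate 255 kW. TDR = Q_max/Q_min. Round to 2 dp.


TDR = Q_max / Q_min
TDR = 961 / 255 = 3.77


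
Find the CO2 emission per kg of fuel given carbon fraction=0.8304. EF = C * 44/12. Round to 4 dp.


EF = C_frac * (M_CO2 / M_C)
EF = 0.8304 * (44/12)
EF = 0.8304 * 3.666667 = 3.0448 kg_CO2/kg_fuel


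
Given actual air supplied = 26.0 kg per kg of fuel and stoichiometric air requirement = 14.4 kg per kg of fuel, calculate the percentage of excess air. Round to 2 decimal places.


Excess air = actual - stoichiometric = 26.0 - 14.4 = 11.60 kg/kg fuel
Excess air % = (excess / stoich) * 100 = (11.60 / 14.4) * 100 = 80.56%


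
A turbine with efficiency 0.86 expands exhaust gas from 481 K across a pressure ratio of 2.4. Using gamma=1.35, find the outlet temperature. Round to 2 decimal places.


T_out = T_in * (1 - eta * (1 - PR^(-(gamma-1)/gamma)))
Exponent = -(1.35-1)/1.35 = -0.25925926
PR^exp = 2.4^(-0.25925926) = 0.79694200
Factor = 1 - 0.86*(1 - 0.79694200) = 0.82537012
T_out = 481 * 0.82537012 = 397.00 K


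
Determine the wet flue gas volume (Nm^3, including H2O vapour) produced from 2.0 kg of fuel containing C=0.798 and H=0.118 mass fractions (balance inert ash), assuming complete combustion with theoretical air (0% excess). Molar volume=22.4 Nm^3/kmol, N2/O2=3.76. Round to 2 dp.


Per kg fuel: CO2 = (C/12 kmol)*22.4 = (0.798/12)*22.4 = 1.48960 Nm^3
Per kg fuel: H2O = (H/2 kmol)*22.4 = (0.118/2)*22.4 = 1.32160 Nm^3
O2 needed per kg fuel = C/12 + H/4 = 0.798/12 + 0.118/4 = 0.09600000 kmol
Per kg fuel: N2 = O2*3.76*22.4 = 0.09600000*3.76*22.4 = 8.08550 Nm^3
Total per kg = 1.48960 + 1.32160 + 8.08550 = 10.89670 Nm^3
Total = 10.89670 * 2.0 = 21.79 Nm^3


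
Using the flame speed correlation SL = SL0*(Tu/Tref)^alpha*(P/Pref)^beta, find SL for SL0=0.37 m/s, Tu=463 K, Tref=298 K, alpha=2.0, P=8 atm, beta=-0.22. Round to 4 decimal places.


SL = SL0 * (Tu/Tref)^alpha * (P/Pref)^beta
T ratio = 463/298 = 1.55369128
(T ratio)^alpha = 1.55369128^2.0 = 2.413957
(P/Pref)^beta = 8^(-0.22) = 0.632878
SL = 0.37 * 2.413957 * 0.632878 = 0.5653 m/s


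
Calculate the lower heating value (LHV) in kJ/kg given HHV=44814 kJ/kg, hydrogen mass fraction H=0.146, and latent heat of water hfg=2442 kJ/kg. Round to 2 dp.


LHV = HHV - hfg * 9 * H
Water correction = 2442 * 9 * 0.146 = 3208.788 kJ/kg
LHV = 44814 - 3208.788 = 41605.21 kJ/kg


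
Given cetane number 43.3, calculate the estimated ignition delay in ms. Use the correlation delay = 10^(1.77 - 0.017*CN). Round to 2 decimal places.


delay = 10^(1.77 - 0.017*CN)
Exponent = 1.77 - 0.017*43.3 = 1.0339
delay = 10^1.0339 = 10.81 ms


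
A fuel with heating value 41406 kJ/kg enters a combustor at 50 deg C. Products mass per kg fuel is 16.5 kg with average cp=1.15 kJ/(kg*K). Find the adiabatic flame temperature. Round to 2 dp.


T_ad = T_in + Hc / (m_p * cp)
Denominator = 16.5 * 1.15 = 18.9750
Temperature rise = 41406 / 18.9750 = 2182.13 K
T_ad = 50 + 2182.13 = 2232.13 deg C


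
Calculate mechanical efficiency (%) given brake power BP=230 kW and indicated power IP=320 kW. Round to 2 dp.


eta_mech = (BP / IP) * 100
Ratio = 230 / 320 = 0.7188
eta_mech = 0.7188 * 100 = 71.88%


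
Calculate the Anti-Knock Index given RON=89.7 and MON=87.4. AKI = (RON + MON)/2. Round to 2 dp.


AKI = (RON + MON) / 2
AKI = (89.7 + 87.4) / 2
AKI = 177.1 / 2 = 88.55


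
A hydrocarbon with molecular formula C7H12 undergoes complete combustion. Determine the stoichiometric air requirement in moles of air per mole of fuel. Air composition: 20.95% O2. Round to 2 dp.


Balanced combustion: C7H12 + 10 O2 -> 7 CO2 + 6 H2O
O2 needed = C + H/4 = 7 + 12/4 = 10.00 moles
Air moles = O2 / 0.2095 = 10.00 / 0.2095 = 47.73 moles air


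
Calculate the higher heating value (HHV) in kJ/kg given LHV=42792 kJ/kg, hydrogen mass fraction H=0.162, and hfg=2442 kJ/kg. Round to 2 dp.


HHV = LHV + hfg * 9 * H
Water addition = 2442 * 9 * 0.162 = 3560.436 kJ/kg
HHV = 42792 + 3560.436 = 46352.44 kJ/kg


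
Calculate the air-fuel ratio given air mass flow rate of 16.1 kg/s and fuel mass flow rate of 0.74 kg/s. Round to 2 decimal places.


AFR = m_air / m_fuel
AFR = 16.1 / 0.74 = 21.76


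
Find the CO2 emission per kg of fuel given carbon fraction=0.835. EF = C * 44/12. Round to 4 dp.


EF = C_frac * (M_CO2 / M_C)
EF = 0.835 * (44/12)
EF = 0.835 * 3.666667 = 3.0617 kg_CO2/kg_fuel


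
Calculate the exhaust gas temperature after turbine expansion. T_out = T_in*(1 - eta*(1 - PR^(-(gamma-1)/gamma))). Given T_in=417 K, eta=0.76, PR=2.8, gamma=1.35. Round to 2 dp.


T_out = T_in * (1 - eta * (1 - PR^(-(gamma-1)/gamma)))
Exponent = -(1.35-1)/1.35 = -0.25925926
PR^exp = 2.8^(-0.25925926) = 0.76572026
Factor = 1 - 0.76*(1 - 0.76572026) = 0.82194740
T_out = 417 * 0.82194740 = 342.75 K


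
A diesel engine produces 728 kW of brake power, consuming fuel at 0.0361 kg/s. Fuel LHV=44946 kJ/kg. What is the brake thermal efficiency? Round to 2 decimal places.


eta_BTE = (BP / (mf * LHV)) * 100
Denominator = 0.0361 * 44946 = 1622.5506 kW
eta_BTE = (728 / 1622.5506) * 100 = 44.87%


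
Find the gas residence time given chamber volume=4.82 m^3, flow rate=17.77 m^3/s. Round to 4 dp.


tau = V / Q_flow
tau = 4.82 / 17.77 = 0.2712 s


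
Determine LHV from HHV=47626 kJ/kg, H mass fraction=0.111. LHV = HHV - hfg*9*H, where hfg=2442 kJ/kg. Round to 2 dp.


LHV = HHV - hfg * 9 * H
Water correction = 2442 * 9 * 0.111 = 2439.558 kJ/kg
LHV = 47626 - 2439.558 = 45186.44 kJ/kg


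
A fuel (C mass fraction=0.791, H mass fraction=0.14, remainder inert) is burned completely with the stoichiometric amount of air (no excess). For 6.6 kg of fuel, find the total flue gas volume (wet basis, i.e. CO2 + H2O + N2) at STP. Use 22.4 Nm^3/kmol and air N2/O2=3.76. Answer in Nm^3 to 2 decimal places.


Per kg fuel: CO2 = (C/12 kmol)*22.4 = (0.791/12)*22.4 = 1.47653 Nm^3
Per kg fuel: H2O = (H/2 kmol)*22.4 = (0.14/2)*22.4 = 1.56800 Nm^3
O2 needed per kg fuel = C/12 + H/4 = 0.791/12 + 0.14/4 = 0.10091667 kmol
Per kg fuel: N2 = O2*3.76*22.4 = 0.10091667*3.76*22.4 = 8.49961 Nm^3
Total per kg = 1.47653 + 1.56800 + 8.49961 = 11.54414 Nm^3
Total = 11.54414 * 6.6 = 76.19 Nm^3


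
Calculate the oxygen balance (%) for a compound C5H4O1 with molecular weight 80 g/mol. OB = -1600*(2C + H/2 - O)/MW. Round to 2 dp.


OB = -1600 * (2C + H/2 - O) / MW
Inner = 2*5 + 4/2 - 1 = 11.00
OB = -1600 * 11.00 / 80 = -220.00%


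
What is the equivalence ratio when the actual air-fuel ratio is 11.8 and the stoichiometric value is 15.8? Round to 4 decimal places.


phi = AFR_stoich / AFR_actual
phi = 15.8 / 11.8 = 1.3390


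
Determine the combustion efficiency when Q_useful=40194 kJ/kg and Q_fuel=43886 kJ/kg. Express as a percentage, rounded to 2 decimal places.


Efficiency = (Q_useful / Q_fuel) * 100
Efficiency = (40194 / 43886) * 100
Efficiency = 0.9159 * 100 = 91.59%


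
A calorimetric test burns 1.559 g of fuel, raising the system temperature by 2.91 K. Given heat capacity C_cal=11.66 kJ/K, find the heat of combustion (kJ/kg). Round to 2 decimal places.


Hc = C_cal * delta_T / m_fuel
Q_released = 11.66 * 2.91 = 33.9306 kJ
m_fuel = 1.559 g = 1.559/1000 kg = 0.001559 kg
Hc = 33.9306 / 0.001559 = 21764.34 kJ/kg


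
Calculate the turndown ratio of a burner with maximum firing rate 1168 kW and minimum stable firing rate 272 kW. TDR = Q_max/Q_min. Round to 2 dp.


TDR = Q_max / Q_min
TDR = 1168 / 272 = 4.29


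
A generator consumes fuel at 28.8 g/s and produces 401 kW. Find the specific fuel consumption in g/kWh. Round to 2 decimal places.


SFC = (mf / BP) * 3600
Rate = 28.8 / 401 = 0.071820 g/(s*kW)
SFC = 0.071820 * 3600 = 258.55 g/kWh


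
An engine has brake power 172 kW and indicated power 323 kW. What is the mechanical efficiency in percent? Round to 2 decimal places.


eta_mech = (BP / IP) * 100
Ratio = 172 / 323 = 0.5325
eta_mech = 0.5325 * 100 = 53.25%


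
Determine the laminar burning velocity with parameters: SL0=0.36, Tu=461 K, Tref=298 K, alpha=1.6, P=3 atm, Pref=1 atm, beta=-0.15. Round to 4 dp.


SL = SL0 * (Tu/Tref)^alpha * (P/Pref)^beta
T ratio = 461/298 = 1.54697987
(T ratio)^alpha = 1.54697987^1.6 = 2.009905
(P/Pref)^beta = 3^(-0.15) = 0.848070
SL = 0.36 * 2.009905 * 0.848070 = 0.6136 m/s


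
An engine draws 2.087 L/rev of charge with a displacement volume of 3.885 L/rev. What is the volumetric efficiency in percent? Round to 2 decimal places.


eta_v = (V_actual / V_disp) * 100
Ratio = 2.087 / 3.885 = 0.5372
eta_v = 0.5372 * 100 = 53.72%


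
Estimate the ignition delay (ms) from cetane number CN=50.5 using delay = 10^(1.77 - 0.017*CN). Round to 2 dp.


delay = 10^(1.77 - 0.017*CN)
Exponent = 1.77 - 0.017*50.5 = 0.9115
delay = 10^0.9115 = 8.16 ms


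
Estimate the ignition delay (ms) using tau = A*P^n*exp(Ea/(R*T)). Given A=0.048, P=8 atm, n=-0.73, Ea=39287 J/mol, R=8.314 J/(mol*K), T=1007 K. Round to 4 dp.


tau = A * P^n * exp(Ea/(R*T))
P^n = 8^(-0.73) = 0.21915143
Ea/(R*T) = 39287/(8.314*1007) = 4.692555
exp(Ea/(R*T)) = 109.131661
tau = 0.048 * 0.21915143 * 109.131661 = 1.1480 ms


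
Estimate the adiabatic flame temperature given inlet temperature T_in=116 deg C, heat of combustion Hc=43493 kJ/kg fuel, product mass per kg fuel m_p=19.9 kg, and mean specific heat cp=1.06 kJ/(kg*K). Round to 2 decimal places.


T_ad = T_in + Hc / (m_p * cp)
Denominator = 19.9 * 1.06 = 21.0940
Temperature rise = 43493 / 21.0940 = 2061.87 K
T_ad = 116 + 2061.87 = 2177.87 deg C


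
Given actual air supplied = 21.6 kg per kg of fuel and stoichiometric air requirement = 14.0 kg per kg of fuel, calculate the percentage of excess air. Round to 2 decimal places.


Excess air = actual - stoichiometric = 21.6 - 14.0 = 7.60 kg/kg fuel
Excess air % = (excess / stoich) * 100 = (7.60 / 14.0) * 100 = 54.29%


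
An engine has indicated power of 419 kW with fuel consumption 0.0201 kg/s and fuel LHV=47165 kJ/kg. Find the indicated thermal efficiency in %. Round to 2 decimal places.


eta_ith = (IP / (mf * LHV)) * 100
Denominator = 0.0201 * 47165 = 948.0165 kW
eta_ith = (419 / 948.0165) * 100 = 44.20%


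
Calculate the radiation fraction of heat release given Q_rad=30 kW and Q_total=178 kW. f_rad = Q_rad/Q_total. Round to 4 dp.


f_rad = Q_rad / Q_total
f_rad = 30 / 178 = 0.1685


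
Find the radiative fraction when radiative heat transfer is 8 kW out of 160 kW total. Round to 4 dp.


f_rad = Q_rad / Q_total
f_rad = 8 / 160 = 0.0500


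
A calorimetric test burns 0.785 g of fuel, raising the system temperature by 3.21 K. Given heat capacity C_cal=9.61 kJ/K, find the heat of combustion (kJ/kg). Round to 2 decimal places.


Hc = C_cal * delta_T / m_fuel
Q_released = 9.61 * 3.21 = 30.8481 kJ
m_fuel = 0.785 g = 0.785/1000 kg = 0.000785 kg
Hc = 30.8481 / 0.000785 = 39296.94 kJ/kg


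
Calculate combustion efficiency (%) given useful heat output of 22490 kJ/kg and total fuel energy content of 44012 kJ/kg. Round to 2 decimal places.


Efficiency = (Q_useful / Q_fuel) * 100
Efficiency = (22490 / 44012) * 100
Efficiency = 0.5110 * 100 = 51.10%


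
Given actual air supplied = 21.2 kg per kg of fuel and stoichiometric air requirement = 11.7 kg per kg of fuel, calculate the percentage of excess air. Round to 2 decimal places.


Excess air = actual - stoichiometric = 21.2 - 11.7 = 9.50 kg/kg fuel
Excess air % = (excess / stoich) * 100 = (9.50 / 11.7) * 100 = 81.20%


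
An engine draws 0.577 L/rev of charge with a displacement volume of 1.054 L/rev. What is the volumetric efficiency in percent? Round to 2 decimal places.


eta_v = (V_actual / V_disp) * 100
Ratio = 0.577 / 1.054 = 0.5474
eta_v = 0.5474 * 100 = 54.74%


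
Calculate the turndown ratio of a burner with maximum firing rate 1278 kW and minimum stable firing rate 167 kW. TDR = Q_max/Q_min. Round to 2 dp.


TDR = Q_max / Q_min
TDR = 1278 / 167 = 7.65


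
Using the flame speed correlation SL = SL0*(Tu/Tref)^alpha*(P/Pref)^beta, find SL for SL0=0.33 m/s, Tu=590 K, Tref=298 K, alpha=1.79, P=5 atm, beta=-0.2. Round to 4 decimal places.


SL = SL0 * (Tu/Tref)^alpha * (P/Pref)^beta
T ratio = 590/298 = 1.97986577
(T ratio)^alpha = 1.97986577^1.79 = 3.396081
(P/Pref)^beta = 5^(-0.2) = 0.724780
SL = 0.33 * 3.396081 * 0.724780 = 0.8123 m/s


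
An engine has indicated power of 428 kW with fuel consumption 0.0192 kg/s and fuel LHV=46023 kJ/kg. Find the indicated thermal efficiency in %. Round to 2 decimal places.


eta_ith = (IP / (mf * LHV)) * 100
Denominator = 0.0192 * 46023 = 883.6416 kW
eta_ith = (428 / 883.6416) * 100 = 48.44%


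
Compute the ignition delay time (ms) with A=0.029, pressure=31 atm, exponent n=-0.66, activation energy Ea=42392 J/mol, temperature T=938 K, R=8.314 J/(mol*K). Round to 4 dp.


tau = A * P^n * exp(Ea/(R*T))
P^n = 31^(-0.66) = 0.10368150
Ea/(R*T) = 42392/(8.314*938) = 5.435895
exp(Ea/(R*T)) = 229.498125
tau = 0.029 * 0.10368150 * 229.498125 = 0.6900 ms


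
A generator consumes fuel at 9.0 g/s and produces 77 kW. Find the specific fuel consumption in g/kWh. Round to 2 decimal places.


SFC = (mf / BP) * 3600
Rate = 9.0 / 77 = 0.116883 g/(s*kW)
SFC = 0.116883 * 3600 = 420.78 g/kWh


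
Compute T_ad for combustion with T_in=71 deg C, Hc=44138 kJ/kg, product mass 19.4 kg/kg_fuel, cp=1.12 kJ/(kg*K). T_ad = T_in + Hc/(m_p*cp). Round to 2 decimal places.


T_ad = T_in + Hc / (m_p * cp)
Denominator = 19.4 * 1.12 = 21.7280
Temperature rise = 44138 / 21.7280 = 2031.39 K
T_ad = 71 + 2031.39 = 2102.39 deg C


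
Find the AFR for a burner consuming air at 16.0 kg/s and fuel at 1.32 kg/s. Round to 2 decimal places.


AFR = m_air / m_fuel
AFR = 16.0 / 1.32 = 12.12


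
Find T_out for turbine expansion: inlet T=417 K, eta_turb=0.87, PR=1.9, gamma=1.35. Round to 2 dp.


T_out = T_in * (1 - eta * (1 - PR^(-(gamma-1)/gamma)))
Exponent = -(1.35-1)/1.35 = -0.25925926
PR^exp = 1.9^(-0.25925926) = 0.84670193
Factor = 1 - 0.87*(1 - 0.84670193) = 0.86663068
T_out = 417 * 0.86663068 = 361.38 K


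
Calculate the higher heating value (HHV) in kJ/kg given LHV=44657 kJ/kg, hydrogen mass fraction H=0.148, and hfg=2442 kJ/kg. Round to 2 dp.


HHV = LHV + hfg * 9 * H
Water addition = 2442 * 9 * 0.148 = 3252.744 kJ/kg
HHV = 44657 + 3252.744 = 47909.74 kJ/kg


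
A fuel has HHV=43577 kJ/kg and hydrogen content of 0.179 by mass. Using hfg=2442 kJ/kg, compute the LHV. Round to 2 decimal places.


LHV = HHV - hfg * 9 * H
Water correction = 2442 * 9 * 0.179 = 3934.062 kJ/kg
LHV = 43577 - 3934.062 = 39642.94 kJ/kg


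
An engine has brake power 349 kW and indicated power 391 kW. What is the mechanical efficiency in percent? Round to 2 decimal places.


eta_mech = (BP / IP) * 100
Ratio = 349 / 391 = 0.8926
eta_mech = 0.8926 * 100 = 89.26%


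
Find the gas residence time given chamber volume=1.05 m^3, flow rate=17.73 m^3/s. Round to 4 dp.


tau = V / Q_flow
tau = 1.05 / 17.73 = 0.0592 s


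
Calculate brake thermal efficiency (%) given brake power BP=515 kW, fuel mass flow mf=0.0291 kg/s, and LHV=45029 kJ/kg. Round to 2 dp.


eta_BTE = (BP / (mf * LHV)) * 100
Denominator = 0.0291 * 45029 = 1310.3439 kW
eta_BTE = (515 / 1310.3439) * 100 = 39.30%


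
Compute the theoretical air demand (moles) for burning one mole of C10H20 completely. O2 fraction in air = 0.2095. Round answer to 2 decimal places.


Balanced combustion: C10H20 + 15 O2 -> 10 CO2 + 10 H2O
O2 needed = C + H/4 = 10 + 20/4 = 15.00 moles
Air moles = O2 / 0.2095 = 15.00 / 0.2095 = 71.60 moles air


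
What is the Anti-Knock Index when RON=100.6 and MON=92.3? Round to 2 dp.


AKI = (RON + MON) / 2
AKI = (100.6 + 92.3) / 2
AKI = 192.9 / 2 = 96.45


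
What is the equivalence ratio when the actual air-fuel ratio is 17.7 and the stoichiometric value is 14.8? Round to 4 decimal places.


phi = AFR_stoich / AFR_actual
phi = 14.8 / 17.7 = 0.8362


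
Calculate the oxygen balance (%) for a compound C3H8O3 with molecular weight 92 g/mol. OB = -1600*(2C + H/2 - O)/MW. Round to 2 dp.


OB = -1600 * (2C + H/2 - O) / MW
Inner = 2*3 + 8/2 - 3 = 7.00
OB = -1600 * 7.00 / 92 = -121.74%


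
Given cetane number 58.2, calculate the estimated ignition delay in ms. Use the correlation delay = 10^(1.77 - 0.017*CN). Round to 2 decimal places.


delay = 10^(1.77 - 0.017*CN)
Exponent = 1.77 - 0.017*58.2 = 0.7806
delay = 10^0.7806 = 6.03 ms


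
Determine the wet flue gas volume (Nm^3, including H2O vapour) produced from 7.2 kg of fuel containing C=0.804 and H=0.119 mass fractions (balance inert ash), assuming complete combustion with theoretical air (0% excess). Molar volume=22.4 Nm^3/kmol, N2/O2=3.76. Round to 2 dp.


Per kg fuel: CO2 = (C/12 kmol)*22.4 = (0.804/12)*22.4 = 1.50080 Nm^3
Per kg fuel: H2O = (H/2 kmol)*22.4 = (0.119/2)*22.4 = 1.33280 Nm^3
O2 needed per kg fuel = C/12 + H/4 = 0.804/12 + 0.119/4 = 0.09675000 kmol
Per kg fuel: N2 = O2*3.76*22.4 = 0.09675000*3.76*22.4 = 8.14867 Nm^3
Total per kg = 1.50080 + 1.33280 + 8.14867 = 10.98227 Nm^3
Total = 10.98227 * 7.2 = 79.07 Nm^3


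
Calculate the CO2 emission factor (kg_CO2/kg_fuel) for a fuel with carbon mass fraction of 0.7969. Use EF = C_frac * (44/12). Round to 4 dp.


EF = C_frac * (M_CO2 / M_C)
EF = 0.7969 * (44/12)
EF = 0.7969 * 3.666667 = 2.9220 kg_CO2/kg_fuel


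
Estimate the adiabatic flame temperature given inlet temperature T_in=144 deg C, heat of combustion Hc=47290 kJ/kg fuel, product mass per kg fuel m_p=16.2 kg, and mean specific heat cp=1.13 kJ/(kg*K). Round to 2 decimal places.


T_ad = T_in + Hc / (m_p * cp)
Denominator = 16.2 * 1.13 = 18.3060
Temperature rise = 47290 / 18.3060 = 2583.31 K
T_ad = 144 + 2583.31 = 2727.31 deg C


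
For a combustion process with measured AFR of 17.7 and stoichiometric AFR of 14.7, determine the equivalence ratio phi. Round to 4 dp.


phi = AFR_stoich / AFR_actual
phi = 14.7 / 17.7 = 0.8305


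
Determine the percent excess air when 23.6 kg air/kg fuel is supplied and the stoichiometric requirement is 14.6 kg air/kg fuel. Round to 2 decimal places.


Excess air = actual - stoichiometric = 23.6 - 14.6 = 9.00 kg/kg fuel
Excess air % = (excess / stoich) * 100 = (9.00 / 14.6) * 100 = 61.64%


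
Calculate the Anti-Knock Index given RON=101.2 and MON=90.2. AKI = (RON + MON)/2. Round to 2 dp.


AKI = (RON + MON) / 2
AKI = (101.2 + 90.2) / 2
AKI = 191.4 / 2 = 95.70


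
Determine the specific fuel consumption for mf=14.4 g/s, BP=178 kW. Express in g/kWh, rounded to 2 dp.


SFC = (mf / BP) * 3600
Rate = 14.4 / 178 = 0.080899 g/(s*kW)
SFC = 0.080899 * 3600 = 291.24 g/kWh


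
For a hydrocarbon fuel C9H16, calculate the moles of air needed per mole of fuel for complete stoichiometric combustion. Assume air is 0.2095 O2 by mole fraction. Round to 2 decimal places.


Balanced combustion: C9H16 + 13 O2 -> 9 CO2 + 8 H2O
O2 needed = C + H/4 = 9 + 16/4 = 13.00 moles
Air moles = O2 / 0.2095 = 13.00 / 0.2095 = 62.05 moles air


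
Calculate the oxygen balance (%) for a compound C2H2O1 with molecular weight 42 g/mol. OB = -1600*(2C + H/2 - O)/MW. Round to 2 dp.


OB = -1600 * (2C + H/2 - O) / MW
Inner = 2*2 + 2/2 - 1 = 4.00
OB = -1600 * 4.00 / 42 = -152.38%


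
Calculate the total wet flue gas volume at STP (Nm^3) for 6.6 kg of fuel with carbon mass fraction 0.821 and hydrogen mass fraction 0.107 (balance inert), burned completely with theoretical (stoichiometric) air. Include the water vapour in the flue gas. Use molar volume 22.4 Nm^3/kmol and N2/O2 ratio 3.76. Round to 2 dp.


Per kg fuel: CO2 = (C/12 kmol)*22.4 = (0.821/12)*22.4 = 1.53253 Nm^3
Per kg fuel: H2O = (H/2 kmol)*22.4 = (0.107/2)*22.4 = 1.19840 Nm^3
O2 needed per kg fuel = C/12 + H/4 = 0.821/12 + 0.107/4 = 0.09516667 kmol
Per kg fuel: N2 = O2*3.76*22.4 = 0.09516667*3.76*22.4 = 8.01532 Nm^3
Total per kg = 1.53253 + 1.19840 + 8.01532 = 10.74625 Nm^3
Total = 10.74625 * 6.6 = 70.93 Nm^3


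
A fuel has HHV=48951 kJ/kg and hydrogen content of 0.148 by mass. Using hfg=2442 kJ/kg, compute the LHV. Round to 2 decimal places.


LHV = HHV - hfg * 9 * H
Water correction = 2442 * 9 * 0.148 = 3252.744 kJ/kg
LHV = 48951 - 3252.744 = 45698.26 kJ/kg


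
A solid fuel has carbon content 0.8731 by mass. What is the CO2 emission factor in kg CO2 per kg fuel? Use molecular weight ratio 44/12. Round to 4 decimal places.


EF = C_frac * (M_CO2 / M_C)
EF = 0.8731 * (44/12)
EF = 0.8731 * 3.666667 = 3.2014 kg_CO2/kg_fuel


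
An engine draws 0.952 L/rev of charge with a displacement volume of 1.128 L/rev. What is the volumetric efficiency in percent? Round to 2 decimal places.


eta_v = (V_actual / V_disp) * 100
Ratio = 0.952 / 1.128 = 0.8440
eta_v = 0.8440 * 100 = 84.40%


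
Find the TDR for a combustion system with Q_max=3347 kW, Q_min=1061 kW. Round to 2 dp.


TDR = Q_max / Q_min
TDR = 3347 / 1061 = 3.15


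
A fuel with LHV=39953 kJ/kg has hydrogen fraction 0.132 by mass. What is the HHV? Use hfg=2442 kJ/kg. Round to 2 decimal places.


HHV = LHV + hfg * 9 * H
Water addition = 2442 * 9 * 0.132 = 2901.096 kJ/kg
HHV = 39953 + 2901.096 = 42854.10 kJ/kg


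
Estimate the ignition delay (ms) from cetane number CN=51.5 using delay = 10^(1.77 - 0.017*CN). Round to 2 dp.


delay = 10^(1.77 - 0.017*CN)
Exponent = 1.77 - 0.017*51.5 = 0.8945
delay = 10^0.8945 = 7.84 ms


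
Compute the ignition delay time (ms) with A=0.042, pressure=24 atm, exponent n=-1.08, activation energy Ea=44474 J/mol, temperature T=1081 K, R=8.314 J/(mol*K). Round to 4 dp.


tau = A * P^n * exp(Ea/(R*T))
P^n = 24^(-1.08) = 0.03231260
Ea/(R*T) = 44474/(8.314*1081) = 4.948465
exp(Ea/(R*T)) = 140.958386
tau = 0.042 * 0.03231260 * 140.958386 = 0.1913 ms


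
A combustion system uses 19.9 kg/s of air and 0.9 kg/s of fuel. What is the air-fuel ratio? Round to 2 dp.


AFR = m_air / m_fuel
AFR = 19.9 / 0.9 = 22.11


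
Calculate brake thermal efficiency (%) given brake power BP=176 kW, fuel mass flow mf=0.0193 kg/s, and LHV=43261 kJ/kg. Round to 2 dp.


eta_BTE = (BP / (mf * LHV)) * 100
Denominator = 0.0193 * 43261 = 834.9373 kW
eta_BTE = (176 / 834.9373) * 100 = 21.08%


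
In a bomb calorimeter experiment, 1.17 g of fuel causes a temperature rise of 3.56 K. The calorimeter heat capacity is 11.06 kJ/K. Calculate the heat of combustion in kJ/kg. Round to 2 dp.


Hc = C_cal * delta_T / m_fuel
Q_released = 11.06 * 3.56 = 39.3736 kJ
m_fuel = 1.17 g = 1.17/1000 kg = 0.001170 kg
Hc = 39.3736 / 0.001170 = 33652.65 kJ/kg


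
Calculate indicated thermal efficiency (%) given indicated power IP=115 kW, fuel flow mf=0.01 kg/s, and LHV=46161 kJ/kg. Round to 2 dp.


eta_ith = (IP / (mf * LHV)) * 100
Denominator = 0.01 * 46161 = 461.6100 kW
eta_ith = (115 / 461.6100) * 100 = 24.91%


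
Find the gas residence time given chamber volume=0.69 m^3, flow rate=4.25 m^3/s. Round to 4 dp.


tau = V / Q_flow
tau = 0.69 / 4.25 = 0.1624 s


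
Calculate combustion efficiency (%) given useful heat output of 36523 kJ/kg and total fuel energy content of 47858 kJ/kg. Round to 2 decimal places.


Efficiency = (Q_useful / Q_fuel) * 100
Efficiency = (36523 / 47858) * 100
Efficiency = 0.7632 * 100 = 76.32%


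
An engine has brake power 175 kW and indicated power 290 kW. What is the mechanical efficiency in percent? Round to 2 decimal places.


eta_mech = (BP / IP) * 100
Ratio = 175 / 290 = 0.6034
eta_mech = 0.6034 * 100 = 60.34%


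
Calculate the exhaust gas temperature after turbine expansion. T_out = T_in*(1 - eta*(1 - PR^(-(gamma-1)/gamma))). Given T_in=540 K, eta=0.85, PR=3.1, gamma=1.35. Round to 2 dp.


T_out = T_in * (1 - eta * (1 - PR^(-(gamma-1)/gamma)))
Exponent = -(1.35-1)/1.35 = -0.25925926
PR^exp = 3.1^(-0.25925926) = 0.74577862
Factor = 1 - 0.85*(1 - 0.74577862) = 0.78391183
T_out = 540 * 0.78391183 = 423.31 K
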